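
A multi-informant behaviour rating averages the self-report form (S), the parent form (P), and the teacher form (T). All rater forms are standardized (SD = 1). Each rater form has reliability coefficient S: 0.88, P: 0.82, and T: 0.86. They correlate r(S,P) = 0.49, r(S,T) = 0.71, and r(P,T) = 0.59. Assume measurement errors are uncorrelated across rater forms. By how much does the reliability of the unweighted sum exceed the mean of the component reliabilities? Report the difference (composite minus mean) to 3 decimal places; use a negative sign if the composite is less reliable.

Var(sum) = 3 + 3.58 = 6.58; true-score variance = 2.56 + 3.58 = 6.14; composite reliability = 0.9331.
Mean component reliability = 0.8533.
Difference = 0.9331 − 0.8533 = 0.080.

0.080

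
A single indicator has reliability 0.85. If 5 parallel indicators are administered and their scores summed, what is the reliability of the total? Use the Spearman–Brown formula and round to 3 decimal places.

ρ_k = kρ / (1 + (k−1)ρ) = 5·0.85 / (1 + 4·0.85) = 4.250 / 4.400 = 0.966.

0.966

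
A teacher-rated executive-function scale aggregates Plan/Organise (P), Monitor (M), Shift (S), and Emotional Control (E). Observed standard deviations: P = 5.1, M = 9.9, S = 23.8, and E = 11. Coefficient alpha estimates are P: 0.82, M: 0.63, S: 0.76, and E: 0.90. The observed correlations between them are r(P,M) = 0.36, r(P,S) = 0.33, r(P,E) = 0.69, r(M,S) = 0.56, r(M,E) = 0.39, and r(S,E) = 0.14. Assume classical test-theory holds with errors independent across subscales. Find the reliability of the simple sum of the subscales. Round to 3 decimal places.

0.868

Var(P+M+S+E) = 5.1² + 9.9² + 23.8² + 11² + 2·[5.1·9.9·0.36 + 5.1·23.8·0.33 + 5.1·11·0.69 + 9.9·23.8·0.56 + 9.9·11·0.39 + 23.8·11·0.14] = 811.46 + 616.022 = 1427.48.
Because errors are independent across components, Cov(Tᵢ,Tⱼ) = Cov(Xᵢ,Xⱼ); the off-diagonal part of the true-score variance is the same as above.
True-score variance = [5.1²·0.82 + 9.9²·0.63 + 23.8²·0.76 + 11²·0.90] + 616.022 = 622.469 + 616.022 = 1238.49.
Reliability = 1238.49 / 1427.48 = 0.868.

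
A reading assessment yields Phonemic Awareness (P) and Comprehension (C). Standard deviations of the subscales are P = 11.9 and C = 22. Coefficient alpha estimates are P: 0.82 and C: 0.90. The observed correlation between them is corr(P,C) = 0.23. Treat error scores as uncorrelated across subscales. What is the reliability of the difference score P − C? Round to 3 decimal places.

0.854

Var(P−C) = 11.9² + 22² − 2·11.9·22·0.23 = 625.61 − 120.428 = 505.182.
Under uncorrelated errors the observed covariances equal the true-score covariances, so only the own-variance terms attenuate.
True-score variance = [11.9²·0.82 + 22²·0.90] − 120.428 = 551.72 − 120.428 = 431.292.
Reliability = 431.292 / 505.182 = 0.854.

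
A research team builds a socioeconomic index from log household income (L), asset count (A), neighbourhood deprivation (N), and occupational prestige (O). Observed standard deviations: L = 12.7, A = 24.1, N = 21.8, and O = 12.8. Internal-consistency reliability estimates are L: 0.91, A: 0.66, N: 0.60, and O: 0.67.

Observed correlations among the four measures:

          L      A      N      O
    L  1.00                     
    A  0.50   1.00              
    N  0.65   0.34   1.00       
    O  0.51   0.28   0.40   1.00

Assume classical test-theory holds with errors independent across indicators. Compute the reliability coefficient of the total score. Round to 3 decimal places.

0.846

Var(L+A+N+O) = 12.7² + 24.1² + 21.8² + 12.8² + 2·[12.7·24.1·0.50 + 12.7·21.8·0.65 + 12.7·12.8·0.51 + 24.1·21.8·0.34 + 24.1·12.8·0.28 + 21.8·12.8·0.40] = 1381.18 + 1585.04 = 2966.22.
Because errors are independent across components, Cov(Tᵢ,Tⱼ) = Cov(Xᵢ,Xⱼ); the off-diagonal part of the true-score variance is the same as above.
True-score variance = [12.7²·0.91 + 24.1²·0.66 + 21.8²·0.60 + 12.8²·0.67] + 1585.04 = 925.025 + 1585.04 = 2510.06.
Reliability = 2510.06 / 2966.22 = 0.846.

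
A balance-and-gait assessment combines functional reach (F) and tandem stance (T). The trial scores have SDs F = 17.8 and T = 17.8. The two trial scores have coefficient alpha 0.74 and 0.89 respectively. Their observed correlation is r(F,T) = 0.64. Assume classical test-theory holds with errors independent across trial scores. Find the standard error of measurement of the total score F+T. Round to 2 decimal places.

Var(total) = 633.68 + 405.555 = 1039.24.
True-score variance = 516.449 + 405.555 = 922.004, so reliability = 0.8872.
Error variance = 1039.24 − 922.004 = 117.231; SEM = √117.231 = 10.83.

10.83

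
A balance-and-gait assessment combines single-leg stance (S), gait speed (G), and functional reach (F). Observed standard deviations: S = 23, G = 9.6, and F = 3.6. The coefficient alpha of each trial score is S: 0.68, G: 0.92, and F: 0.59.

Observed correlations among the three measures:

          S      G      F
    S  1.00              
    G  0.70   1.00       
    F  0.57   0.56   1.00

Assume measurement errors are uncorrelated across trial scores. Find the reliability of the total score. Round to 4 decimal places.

0.8309

Var(S+G+F) = 23² + 9.6² + 3.6² + 2·[23·9.6·0.70 + 23·3.6·0.57 + 9.6·3.6·0.56] = 634.12 + 442.219 = 1076.34.
Because errors are independent across components, Cov(Tᵢ,Tⱼ) = Cov(Xᵢ,Xⱼ); the off-diagonal part of the true-score variance is the same as above.
True-score variance = [23²·0.68 + 9.6²·0.92 + 3.6²·0.59] + 442.219 = 452.154 + 442.219 = 894.373.
Reliability = 894.373 / 1076.34 = 0.8309.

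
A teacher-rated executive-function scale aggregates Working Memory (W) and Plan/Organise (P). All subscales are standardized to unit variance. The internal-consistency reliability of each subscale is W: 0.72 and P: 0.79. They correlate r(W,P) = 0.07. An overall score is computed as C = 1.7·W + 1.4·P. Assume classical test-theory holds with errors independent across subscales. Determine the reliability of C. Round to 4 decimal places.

Var(C) = 1.7² + 1.4² + 2·[2.38·0.07] = 4.85 + 0.3332 = 5.1832.
With uncorrelated errors the cross-covariances are all true-score covariance, so they carry over unchanged; only the diagonal terms shrink to ρᵢσᵢ².
True-score variance = [1.7²·0.72 + 1.4²·0.79] + 0.3332 = 3.6292 + 0.3332 = 3.9624.
Reliability = 3.9624 / 5.1832 = 0.7645.

0.7645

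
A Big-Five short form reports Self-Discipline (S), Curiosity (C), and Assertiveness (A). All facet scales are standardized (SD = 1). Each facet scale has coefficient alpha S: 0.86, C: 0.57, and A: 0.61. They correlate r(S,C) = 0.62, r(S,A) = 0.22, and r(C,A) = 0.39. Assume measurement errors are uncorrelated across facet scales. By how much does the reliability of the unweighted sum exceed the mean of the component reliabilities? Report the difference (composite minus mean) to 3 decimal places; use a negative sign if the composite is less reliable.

Var(sum) = 3 + 2.46 = 5.46; true-score variance = 2.04 + 2.46 = 4.5; composite reliability = 0.8242.
Mean component reliability = 0.6800.
Difference = 0.8242 − 0.6800 = 0.144.

0.144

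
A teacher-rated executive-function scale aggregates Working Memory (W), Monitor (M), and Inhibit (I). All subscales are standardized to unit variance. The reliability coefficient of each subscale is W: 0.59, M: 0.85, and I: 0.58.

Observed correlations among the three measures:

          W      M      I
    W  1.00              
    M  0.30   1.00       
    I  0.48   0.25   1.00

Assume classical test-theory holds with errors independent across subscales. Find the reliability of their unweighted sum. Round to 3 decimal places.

Var(W+M+I) = 3 + 2·[0.30 + 0.48 + 0.25] = 3 + 2.06 = 5.06.
Because errors are independent across components, Cov(Tᵢ,Tⱼ) = Cov(Xᵢ,Xⱼ); the off-diagonal part of the true-score variance is the same as above.
True-score variance = [0.59 + 0.85 + 0.58] + 2.06 = 2.02 + 2.06 = 4.08.
Reliability = 4.08 / 5.06 = 0.806.

0.806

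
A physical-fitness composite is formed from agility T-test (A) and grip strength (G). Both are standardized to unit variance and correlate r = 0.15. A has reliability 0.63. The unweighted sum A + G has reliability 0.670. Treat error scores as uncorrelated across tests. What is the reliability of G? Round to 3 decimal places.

Var(A+G) = 2 + 2·0.15 = 2.300.
True-score variance = ρ_A + ρ_G + 2·0.15, so 0.670 = (0.63 + ρ_G + 0.30) / 2.300.
ρ_G = 0.670·2.300 − 0.63 − 0.30 = 0.611.

0.611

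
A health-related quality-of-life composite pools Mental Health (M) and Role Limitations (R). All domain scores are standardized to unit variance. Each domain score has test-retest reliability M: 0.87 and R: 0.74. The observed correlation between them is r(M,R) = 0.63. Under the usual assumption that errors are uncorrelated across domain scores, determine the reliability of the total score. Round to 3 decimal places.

Var(M+R) = 2 + 2·[0.63] = 2 + 1.26 = 3.26.
Under uncorrelated errors the observed covariances equal the true-score covariances, so only the own-variance terms attenuate.
True-score variance = [0.87 + 0.74] + 1.26 = 1.61 + 1.26 = 2.87.
Reliability = 2.87 / 3.26 = 0.880.

0.880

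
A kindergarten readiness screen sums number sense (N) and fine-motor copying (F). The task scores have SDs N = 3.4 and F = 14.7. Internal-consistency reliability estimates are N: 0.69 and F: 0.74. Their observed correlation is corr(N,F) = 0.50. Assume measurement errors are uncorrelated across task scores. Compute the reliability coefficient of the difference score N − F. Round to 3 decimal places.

Var(N−F) = 3.4² + 14.7² − 2·3.4·14.7·0.50 = 227.65 − 49.98 = 177.67.
With uncorrelated errors the cross-covariances are all true-score covariance, so they carry over unchanged; only the diagonal terms shrink to ρᵢσᵢ².
True-score variance = [3.4²·0.69 + 14.7²·0.74] − 49.98 = 167.883 − 49.98 = 117.903.
Reliability = 117.903 / 177.67 = 0.664.

0.664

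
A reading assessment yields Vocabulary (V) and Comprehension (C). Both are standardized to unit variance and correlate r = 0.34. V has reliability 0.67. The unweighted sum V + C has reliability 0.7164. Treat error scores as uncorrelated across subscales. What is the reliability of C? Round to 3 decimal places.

Var(V+C) = 2 + 2·0.34 = 2.680.
True-score variance = ρ_V + ρ_C + 2·0.34, so 0.7164 = (0.67 + ρ_C + 0.68) / 2.680.
ρ_C = 0.7164·2.680 − 0.67 − 0.68 = 0.570.

0.570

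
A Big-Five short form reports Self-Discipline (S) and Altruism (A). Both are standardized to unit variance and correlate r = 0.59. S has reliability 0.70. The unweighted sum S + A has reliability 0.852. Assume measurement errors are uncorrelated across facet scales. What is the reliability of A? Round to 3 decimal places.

0.829

Var(S+A) = 2 + 2·0.59 = 3.180.
True-score variance = ρ_S + ρ_A + 2·0.59, so 0.852 = (0.70 + ρ_A + 1.18) / 3.180.
ρ_A = 0.852·3.180 − 0.70 − 1.18 = 0.829.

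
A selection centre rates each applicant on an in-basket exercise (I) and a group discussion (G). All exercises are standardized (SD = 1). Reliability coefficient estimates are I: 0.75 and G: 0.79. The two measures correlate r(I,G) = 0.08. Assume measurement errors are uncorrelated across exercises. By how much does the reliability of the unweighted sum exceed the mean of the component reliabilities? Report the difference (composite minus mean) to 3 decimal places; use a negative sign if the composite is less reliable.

Var(sum) = 2 + 0.16 = 2.16; true-score variance = 1.54 + 0.16 = 1.7; composite reliability = 0.7870.
Mean component reliability = 0.7700.
Difference = 0.7870 − 0.7700 = 0.017.

0.017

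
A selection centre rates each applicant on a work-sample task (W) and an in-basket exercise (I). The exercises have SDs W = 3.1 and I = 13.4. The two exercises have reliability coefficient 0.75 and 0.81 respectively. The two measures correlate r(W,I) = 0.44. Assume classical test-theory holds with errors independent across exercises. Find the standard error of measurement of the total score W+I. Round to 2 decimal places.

Var(total) = 189.17 + 36.5552 = 225.725.
True-score variance = 152.651 + 36.5552 = 189.206, so reliability = 0.8382.
Error variance = 225.725 − 189.206 = 36.5189; SEM = √36.5189 = 6.04.

6.04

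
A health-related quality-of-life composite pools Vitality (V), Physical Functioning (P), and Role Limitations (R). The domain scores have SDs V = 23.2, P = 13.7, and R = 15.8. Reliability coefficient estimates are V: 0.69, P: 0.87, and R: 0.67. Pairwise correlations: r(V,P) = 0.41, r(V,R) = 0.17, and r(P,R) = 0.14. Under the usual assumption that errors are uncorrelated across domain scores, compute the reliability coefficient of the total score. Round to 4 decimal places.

Var(V+P+R) = 23.2² + 13.7² + 15.8² + 2·[23.2·13.7·0.41 + 23.2·15.8·0.17 + 13.7·15.8·0.14] = 975.57 + 445.868 = 1421.44.
Because errors are independent across components, Cov(Tᵢ,Tⱼ) = Cov(Xᵢ,Xⱼ); the off-diagonal part of the true-score variance is the same as above.
True-score variance = [23.2²·0.69 + 13.7²·0.87 + 15.8²·0.67] + 445.868 = 701.935 + 445.868 = 1147.8.
Reliability = 1147.8 / 1421.44 = 0.8075.

0.8075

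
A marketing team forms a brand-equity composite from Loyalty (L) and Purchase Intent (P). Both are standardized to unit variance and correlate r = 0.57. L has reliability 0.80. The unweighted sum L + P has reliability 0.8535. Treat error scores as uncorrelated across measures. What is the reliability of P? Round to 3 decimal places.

Var(L+P) = 2 + 2·0.57 = 3.140.
True-score variance = ρ_L + ρ_P + 2·0.57, so 0.8535 = (0.80 + ρ_P + 1.14) / 3.140.
ρ_P = 0.8535·3.140 − 0.80 − 1.14 = 0.740.

0.740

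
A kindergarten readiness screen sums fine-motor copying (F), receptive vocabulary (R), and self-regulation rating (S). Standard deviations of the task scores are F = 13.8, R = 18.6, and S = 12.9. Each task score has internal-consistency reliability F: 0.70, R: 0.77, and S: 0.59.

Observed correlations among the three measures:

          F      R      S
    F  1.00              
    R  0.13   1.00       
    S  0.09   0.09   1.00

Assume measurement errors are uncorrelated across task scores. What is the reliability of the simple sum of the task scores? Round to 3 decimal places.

Var(F+R+S) = 13.8² + 18.6² + 12.9² + 2·[13.8·18.6·0.13 + 13.8·12.9·0.09 + 18.6·12.9·0.09] = 702.81 + 141.97 = 844.78.
Because errors are independent across components, Cov(Tᵢ,Tⱼ) = Cov(Xᵢ,Xⱼ); the off-diagonal part of the true-score variance is the same as above.
True-score variance = [13.8²·0.70 + 18.6²·0.77 + 12.9²·0.59] + 141.97 = 497.879 + 141.97 = 639.849.
Reliability = 639.849 / 844.78 = 0.757.

0.757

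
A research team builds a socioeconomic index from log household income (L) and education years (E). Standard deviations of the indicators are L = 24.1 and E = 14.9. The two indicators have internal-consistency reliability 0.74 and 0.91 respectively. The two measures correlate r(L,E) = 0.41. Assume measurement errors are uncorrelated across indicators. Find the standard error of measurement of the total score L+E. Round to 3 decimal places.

Var(total) = 802.82 + 294.454 = 1097.27.
True-score variance = 631.829 + 294.454 = 926.282, so reliability = 0.8442.
Error variance = 1097.27 − 926.282 = 170.991; SEM = √170.991 = 13.076.

13.076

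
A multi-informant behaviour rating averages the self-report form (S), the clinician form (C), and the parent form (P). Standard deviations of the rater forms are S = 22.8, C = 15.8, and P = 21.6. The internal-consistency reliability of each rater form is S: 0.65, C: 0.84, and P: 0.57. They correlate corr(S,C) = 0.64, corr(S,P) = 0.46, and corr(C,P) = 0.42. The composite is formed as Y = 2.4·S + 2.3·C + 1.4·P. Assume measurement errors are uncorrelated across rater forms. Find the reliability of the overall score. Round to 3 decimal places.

Var(Y) = 2.4²·22.8² + 2.3²·15.8² + 1.4²·21.6² + 2·[5.52·22.8·15.8·0.64 + 3.36·22.8·21.6·0.46 + 3.22·15.8·21.6·0.42] = 5229.33 + 4990.76 = 10220.1.
Under uncorrelated errors the observed covariances equal the true-score covariances, so only the own-variance terms attenuate.
True-score variance = [2.4²·22.8²·0.65 + 2.3²·15.8²·0.84 + 1.4²·21.6²·0.57] + 4990.76 = 3576.82 + 4990.76 = 8567.58.
Reliability = 8567.58 / 10220.1 = 0.838.

0.838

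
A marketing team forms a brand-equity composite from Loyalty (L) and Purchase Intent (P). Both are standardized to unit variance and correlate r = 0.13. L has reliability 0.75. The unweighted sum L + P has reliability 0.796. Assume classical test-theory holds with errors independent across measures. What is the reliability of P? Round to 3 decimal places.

0.789

Var(L+P) = 2 + 2·0.13 = 2.260.
True-score variance = ρ_L + ρ_P + 2·0.13, so 0.796 = (0.75 + ρ_P + 0.26) / 2.260.
ρ_P = 0.796·2.260 − 0.75 − 0.26 = 0.789.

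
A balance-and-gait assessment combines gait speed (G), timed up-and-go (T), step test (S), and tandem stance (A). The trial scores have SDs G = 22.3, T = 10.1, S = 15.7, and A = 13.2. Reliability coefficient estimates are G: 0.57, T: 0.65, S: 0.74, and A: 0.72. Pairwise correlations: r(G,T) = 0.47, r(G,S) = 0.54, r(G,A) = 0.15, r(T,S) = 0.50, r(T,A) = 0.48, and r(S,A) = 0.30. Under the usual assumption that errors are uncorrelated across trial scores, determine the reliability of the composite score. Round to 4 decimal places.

Var(G+T+S+A) = 22.3² + 10.1² + 15.7² + 13.2² + 2·[22.3·10.1·0.47 + 22.3·15.7·0.54 + 22.3·13.2·0.15 + 10.1·15.7·0.50 + 10.1·13.2·0.48 + 15.7·13.2·0.30] = 1020.03 + 1089.04 = 2109.07.
Under uncorrelated errors the observed covariances equal the true-score covariances, so only the own-variance terms attenuate.
True-score variance = [22.3²·0.57 + 10.1²·0.65 + 15.7²·0.74 + 13.2²·0.72] + 1089.04 = 657.617 + 1089.04 = 1746.66.
Reliability = 1746.66 / 2109.07 = 0.8282.

0.8282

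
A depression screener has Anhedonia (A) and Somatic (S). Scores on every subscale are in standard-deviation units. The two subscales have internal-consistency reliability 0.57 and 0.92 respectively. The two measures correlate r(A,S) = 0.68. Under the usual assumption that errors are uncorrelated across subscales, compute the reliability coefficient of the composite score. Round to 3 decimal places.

Var(A+S) = 2 + 2·[0.68] = 2 + 1.36 = 3.36.
Because errors are independent across components, Cov(Tᵢ,Tⱼ) = Cov(Xᵢ,Xⱼ); the off-diagonal part of the true-score variance is the same as above.
True-score variance = [0.57 + 0.92] + 1.36 = 1.49 + 1.36 = 2.85.
Reliability = 2.85 / 3.36 = 0.848.

0.848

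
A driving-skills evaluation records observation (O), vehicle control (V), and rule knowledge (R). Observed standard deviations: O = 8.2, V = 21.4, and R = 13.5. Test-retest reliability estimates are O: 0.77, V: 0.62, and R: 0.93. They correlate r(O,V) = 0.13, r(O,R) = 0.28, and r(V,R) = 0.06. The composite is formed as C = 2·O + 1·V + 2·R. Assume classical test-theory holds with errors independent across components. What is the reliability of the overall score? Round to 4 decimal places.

Var(C) = 2²·8.2² + 21.4² + 2²·13.5² + 2·[2·8.2·21.4·0.13 + 4·8.2·13.5·0.28 + 2·21.4·13.5·0.06] = 1455.92 + 408.554 = 1864.47.
Because errors are independent across components, Cov(Tᵢ,Tⱼ) = Cov(Xᵢ,Xⱼ); the off-diagonal part of the true-score variance is the same as above.
True-score variance = [2²·8.2²·0.77 + 21.4²·0.62 + 2²·13.5²·0.93] + 408.554 = 1169 + 408.554 = 1577.56.
Reliability = 1577.56 / 1864.47 = 0.8461.

0.8461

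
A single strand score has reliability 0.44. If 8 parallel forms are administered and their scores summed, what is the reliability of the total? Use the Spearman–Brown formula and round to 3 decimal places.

ρ_k = kρ / (1 + (k−1)ρ) = 8·0.44 / (1 + 7·0.44) = 3.520 / 4.080 = 0.863.

0.863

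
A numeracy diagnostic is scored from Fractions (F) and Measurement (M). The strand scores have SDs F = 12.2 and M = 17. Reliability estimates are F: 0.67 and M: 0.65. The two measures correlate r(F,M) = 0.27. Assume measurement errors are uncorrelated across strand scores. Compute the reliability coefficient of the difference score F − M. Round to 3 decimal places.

0.539

Var(F−M) = 12.2² + 17² − 2·12.2·17·0.27 = 437.84 − 111.996 = 325.844.
Under uncorrelated errors the observed covariances equal the true-score covariances, so only the own-variance terms attenuate.
True-score variance = [12.2²·0.67 + 17²·0.65] − 111.996 = 287.573 − 111.996 = 175.577.
Reliability = 175.577 / 325.844 = 0.539.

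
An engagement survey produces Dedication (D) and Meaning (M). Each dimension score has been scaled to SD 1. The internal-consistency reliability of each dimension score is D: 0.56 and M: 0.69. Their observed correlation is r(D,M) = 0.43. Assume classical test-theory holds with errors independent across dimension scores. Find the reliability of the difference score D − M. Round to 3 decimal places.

0.342

Var(D−M) = 1 + 1 − 2·0.43 = 2 − 0.86 = 1.14.
Under uncorrelated errors the observed covariances equal the true-score covariances, so only the own-variance terms attenuate.
True-score variance = [0.56 + 0.69] − 0.86 = 1.25 − 0.86 = 0.39.
Reliability = 0.39 / 1.14 = 0.342.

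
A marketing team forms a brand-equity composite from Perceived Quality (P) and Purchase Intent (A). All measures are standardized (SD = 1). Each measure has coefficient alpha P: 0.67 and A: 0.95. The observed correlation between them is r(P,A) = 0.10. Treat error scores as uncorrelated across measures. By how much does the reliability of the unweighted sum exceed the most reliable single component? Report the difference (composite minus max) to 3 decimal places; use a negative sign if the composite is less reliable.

Var(sum) = 2 + 0.2 = 2.2; true-score variance = 1.62 + 0.2 = 1.82; composite reliability = 0.8273.
Max component reliability = 0.9500.
Difference = 0.8273 − 0.9500 = -0.123.

-0.123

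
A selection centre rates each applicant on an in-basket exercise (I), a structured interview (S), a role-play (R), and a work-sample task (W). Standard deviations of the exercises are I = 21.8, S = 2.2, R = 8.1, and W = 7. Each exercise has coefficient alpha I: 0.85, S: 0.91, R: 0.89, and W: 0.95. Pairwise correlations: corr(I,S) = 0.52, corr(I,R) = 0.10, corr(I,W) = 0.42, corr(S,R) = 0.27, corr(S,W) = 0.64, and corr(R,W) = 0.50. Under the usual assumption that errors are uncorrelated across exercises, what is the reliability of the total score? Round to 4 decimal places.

Var(I+S+R+W) = 21.8² + 2.2² + 8.1² + 7² + 2·[21.8·2.2·0.52 + 21.8·8.1·0.10 + 21.8·7·0.42 + 2.2·8.1·0.27 + 2.2·7·0.64 + 8.1·7·0.50] = 594.69 + 299.413 = 894.103.
With uncorrelated errors the cross-covariances are all true-score covariance, so they carry over unchanged; only the diagonal terms shrink to ρᵢσᵢ².
True-score variance = [21.8²·0.85 + 2.2²·0.91 + 8.1²·0.89 + 7²·0.95] + 299.413 = 513.301 + 299.413 = 812.715.
Reliability = 812.715 / 894.103 = 0.9090.

0.9090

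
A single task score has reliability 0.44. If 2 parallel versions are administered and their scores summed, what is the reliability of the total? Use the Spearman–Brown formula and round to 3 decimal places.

0.611

ρ_k = kρ / (1 + (k−1)ρ) = 2·0.44 / (1 + 1·0.44) = 0.880 / 1.440 = 0.611.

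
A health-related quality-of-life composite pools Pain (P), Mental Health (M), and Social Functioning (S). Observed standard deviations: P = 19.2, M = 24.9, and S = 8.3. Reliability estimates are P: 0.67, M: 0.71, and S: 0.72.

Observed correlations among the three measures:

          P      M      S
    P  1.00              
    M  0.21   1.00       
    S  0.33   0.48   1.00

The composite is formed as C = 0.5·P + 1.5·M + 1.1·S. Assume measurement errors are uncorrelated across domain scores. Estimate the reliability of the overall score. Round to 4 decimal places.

0.7824

Var(C) = 0.5²·19.2² + 1.5²·24.9² + 1.1²·8.3² + 2·[0.75·19.2·24.9·0.21 + 0.55·19.2·8.3·0.33 + 1.65·24.9·8.3·0.48] = 1570.54 + 535.808 = 2106.35.
With uncorrelated errors the cross-covariances are all true-score covariance, so they carry over unchanged; only the diagonal terms shrink to ρᵢσᵢ².
True-score variance = [0.5²·19.2²·0.67 + 1.5²·24.9²·0.71 + 1.1²·8.3²·0.72] + 535.808 = 1112.23 + 535.808 = 1648.04.
Reliability = 1648.04 / 2106.35 = 0.7824.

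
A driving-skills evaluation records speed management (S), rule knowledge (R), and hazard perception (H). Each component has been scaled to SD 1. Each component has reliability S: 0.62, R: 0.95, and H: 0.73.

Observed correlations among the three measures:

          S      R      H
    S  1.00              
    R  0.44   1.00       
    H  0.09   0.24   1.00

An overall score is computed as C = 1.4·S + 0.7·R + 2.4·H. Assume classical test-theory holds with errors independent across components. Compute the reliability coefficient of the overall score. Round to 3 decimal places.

0.778

Var(C) = 1.4² + 0.7² + 2.4² + 2·[0.98·0.44 + 3.36·0.09 + 1.68·0.24] = 8.21 + 2.2736 = 10.4836.
Under uncorrelated errors the observed covariances equal the true-score covariances, so only the own-variance terms attenuate.
True-score variance = [1.4²·0.62 + 0.7²·0.95 + 2.4²·0.73] + 2.2736 = 5.8855 + 2.2736 = 8.1591.
Reliability = 8.1591 / 10.4836 = 0.778.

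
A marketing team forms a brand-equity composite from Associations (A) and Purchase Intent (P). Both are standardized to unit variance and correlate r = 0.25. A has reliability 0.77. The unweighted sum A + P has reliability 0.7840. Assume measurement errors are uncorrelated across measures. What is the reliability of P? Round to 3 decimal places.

0.690

Var(A+P) = 2 + 2·0.25 = 2.500.
True-score variance = ρ_A + ρ_P + 2·0.25, so 0.7840 = (0.77 + ρ_P + 0.50) / 2.500.
ρ_P = 0.7840·2.500 − 0.77 − 0.50 = 0.690.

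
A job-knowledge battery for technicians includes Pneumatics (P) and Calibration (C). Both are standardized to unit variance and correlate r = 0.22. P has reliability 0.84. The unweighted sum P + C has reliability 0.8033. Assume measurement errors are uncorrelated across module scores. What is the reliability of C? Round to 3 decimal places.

Var(P+C) = 2 + 2·0.22 = 2.440.
True-score variance = ρ_P + ρ_C + 2·0.22, so 0.8033 = (0.84 + ρ_C + 0.44) / 2.440.
ρ_C = 0.8033·2.440 − 0.84 − 0.44 = 0.680.

0.680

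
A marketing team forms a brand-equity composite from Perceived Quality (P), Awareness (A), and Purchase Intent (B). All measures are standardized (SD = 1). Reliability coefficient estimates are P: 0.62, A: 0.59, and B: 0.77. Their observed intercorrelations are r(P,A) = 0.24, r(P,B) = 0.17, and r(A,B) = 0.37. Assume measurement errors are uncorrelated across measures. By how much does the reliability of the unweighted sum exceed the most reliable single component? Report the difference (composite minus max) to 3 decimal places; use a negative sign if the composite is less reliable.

0.006

Var(sum) = 3 + 1.56 = 4.56; true-score variance = 1.98 + 1.56 = 3.54; composite reliability = 0.7763.
Max component reliability = 0.7700.
Difference = 0.7763 − 0.7700 = 0.006.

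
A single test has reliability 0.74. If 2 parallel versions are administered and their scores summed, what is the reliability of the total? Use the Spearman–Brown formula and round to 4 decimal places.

ρ_k = kρ / (1 + (k−1)ρ) = 2·0.74 / (1 + 1·0.74) = 1.480 / 1.740 = 0.8506.

0.8506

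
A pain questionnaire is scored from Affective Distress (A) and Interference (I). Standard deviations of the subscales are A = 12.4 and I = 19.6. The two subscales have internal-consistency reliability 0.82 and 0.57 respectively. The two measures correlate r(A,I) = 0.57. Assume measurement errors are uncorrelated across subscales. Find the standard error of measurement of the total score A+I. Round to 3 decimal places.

Var(total) = 537.92 + 277.066 = 814.986.
True-score variance = 345.054 + 277.066 = 622.12, so reliability = 0.7634.
Error variance = 814.986 − 622.12 = 192.866; SEM = √192.866 = 13.888.

13.888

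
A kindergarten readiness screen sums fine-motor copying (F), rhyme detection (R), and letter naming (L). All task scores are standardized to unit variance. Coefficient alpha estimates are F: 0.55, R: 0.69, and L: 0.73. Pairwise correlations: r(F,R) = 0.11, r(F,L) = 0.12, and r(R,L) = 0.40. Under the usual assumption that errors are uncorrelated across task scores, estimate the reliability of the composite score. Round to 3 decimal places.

Var(F+R+L) = 3 + 2·[0.11 + 0.12 + 0.40] = 3 + 1.26 = 4.26.
With uncorrelated errors the cross-covariances are all true-score covariance, so they carry over unchanged; only the diagonal terms shrink to ρᵢσᵢ².
True-score variance = [0.55 + 0.69 + 0.73] + 1.26 = 1.97 + 1.26 = 3.23.
Reliability = 3.23 / 4.26 = 0.758.

0.758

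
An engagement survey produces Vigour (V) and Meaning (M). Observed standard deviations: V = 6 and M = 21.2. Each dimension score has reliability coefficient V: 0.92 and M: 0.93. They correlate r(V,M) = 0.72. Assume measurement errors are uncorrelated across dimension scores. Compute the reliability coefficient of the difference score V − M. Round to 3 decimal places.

0.886

Var(V−M) = 6² + 21.2² − 2·6·21.2·0.72 = 485.44 − 183.168 = 302.272.
Under uncorrelated errors the observed covariances equal the true-score covariances, so only the own-variance terms attenuate.
True-score variance = [6²·0.92 + 21.2²·0.93] − 183.168 = 451.099 − 183.168 = 267.931.
Reliability = 267.931 / 302.272 = 0.886.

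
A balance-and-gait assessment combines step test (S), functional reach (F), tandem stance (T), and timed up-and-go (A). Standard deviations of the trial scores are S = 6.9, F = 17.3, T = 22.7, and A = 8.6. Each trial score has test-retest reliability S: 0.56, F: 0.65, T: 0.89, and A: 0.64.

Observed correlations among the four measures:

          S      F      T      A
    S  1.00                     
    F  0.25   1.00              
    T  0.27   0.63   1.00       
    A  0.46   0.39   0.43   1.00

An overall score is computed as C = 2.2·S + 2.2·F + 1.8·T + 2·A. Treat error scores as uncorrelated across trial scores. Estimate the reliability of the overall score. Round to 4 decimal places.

Var(C) = 2.2²·6.9² + 2.2²·17.3² + 1.8²·22.7² + 2²·8.6² + 2·[4.84·6.9·17.3·0.25 + 3.96·6.9·22.7·0.27 + 4.4·6.9·8.6·0.46 + 3.96·17.3·22.7·0.63 + 4.4·17.3·8.6·0.39 + 3.6·22.7·8.6·0.43] = 3644.38 + 3938.5 = 7582.88.
Because errors are independent across components, Cov(Tᵢ,Tⱼ) = Cov(Xᵢ,Xⱼ); the off-diagonal part of the true-score variance is the same as above.
True-score variance = [2.2²·6.9²·0.56 + 2.2²·17.3²·0.65 + 1.8²·22.7²·0.89 + 2²·8.6²·0.64] + 3938.5 = 2745.84 + 3938.5 = 6684.34.
Reliability = 6684.34 / 7582.88 = 0.8815.

0.8815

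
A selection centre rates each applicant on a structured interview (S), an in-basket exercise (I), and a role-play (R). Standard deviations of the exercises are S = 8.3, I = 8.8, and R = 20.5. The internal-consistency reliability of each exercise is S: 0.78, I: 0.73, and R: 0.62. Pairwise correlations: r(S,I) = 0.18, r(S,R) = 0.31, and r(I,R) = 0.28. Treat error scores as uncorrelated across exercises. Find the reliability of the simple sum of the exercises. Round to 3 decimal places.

Var(S+I+R) = 8.3² + 8.8² + 20.5² + 2·[8.3·8.8·0.18 + 8.3·20.5·0.31 + 8.8·20.5·0.28] = 566.58 + 232.811 = 799.391.
Because errors are independent across components, Cov(Tᵢ,Tⱼ) = Cov(Xᵢ,Xⱼ); the off-diagonal part of the true-score variance is the same as above.
True-score variance = [8.3²·0.78 + 8.8²·0.73 + 20.5²·0.62] + 232.811 = 370.82 + 232.811 = 603.632.
Reliability = 603.632 / 799.391 = 0.755.

0.755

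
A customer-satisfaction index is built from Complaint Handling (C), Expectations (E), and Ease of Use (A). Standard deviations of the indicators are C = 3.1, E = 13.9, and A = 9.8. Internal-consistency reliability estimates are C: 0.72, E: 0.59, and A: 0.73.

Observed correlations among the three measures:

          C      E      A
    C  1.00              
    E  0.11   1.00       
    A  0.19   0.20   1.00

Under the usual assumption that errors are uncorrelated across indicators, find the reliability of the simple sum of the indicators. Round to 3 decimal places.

Var(C+E+A) = 3.1² + 13.9² + 9.8² + 2·[3.1·13.9·0.11 + 3.1·9.8·0.19 + 13.9·9.8·0.20] = 298.86 + 75.5122 = 374.372.
Because errors are independent across components, Cov(Tᵢ,Tⱼ) = Cov(Xᵢ,Xⱼ); the off-diagonal part of the true-score variance is the same as above.
True-score variance = [3.1²·0.72 + 13.9²·0.59 + 9.8²·0.73] + 75.5122 = 191.022 + 75.5122 = 266.534.
Reliability = 266.534 / 374.372 = 0.712.

0.712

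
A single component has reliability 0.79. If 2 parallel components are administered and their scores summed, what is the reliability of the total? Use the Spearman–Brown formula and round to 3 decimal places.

ρ_k = kρ / (1 + (k−1)ρ) = 2·0.79 / (1 + 1·0.79) = 1.580 / 1.790 = 0.883.

0.883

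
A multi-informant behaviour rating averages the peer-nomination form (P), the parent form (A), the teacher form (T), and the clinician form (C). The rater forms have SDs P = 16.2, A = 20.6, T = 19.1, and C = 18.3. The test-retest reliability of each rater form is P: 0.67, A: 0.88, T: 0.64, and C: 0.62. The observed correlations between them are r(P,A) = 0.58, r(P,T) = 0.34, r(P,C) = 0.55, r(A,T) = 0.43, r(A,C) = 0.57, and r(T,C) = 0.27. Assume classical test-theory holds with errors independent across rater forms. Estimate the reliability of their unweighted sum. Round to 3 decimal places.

0.879

Var(P+A+T+C) = 16.2² + 20.6² + 19.1² + 18.3² + 2·[16.2·20.6·0.58 + 16.2·19.1·0.34 + 16.2·18.3·0.55 + 20.6·19.1·0.43 + 20.6·18.3·0.57 + 19.1·18.3·0.27] = 1386.5 + 1880.51 = 3267.01.
With uncorrelated errors the cross-covariances are all true-score covariance, so they carry over unchanged; only the diagonal terms shrink to ρᵢσᵢ².
True-score variance = [16.2²·0.67 + 20.6²·0.88 + 19.1²·0.64 + 18.3²·0.62] + 1880.51 = 990.382 + 1880.51 = 2870.89.
Reliability = 2870.89 / 3267.01 = 0.879.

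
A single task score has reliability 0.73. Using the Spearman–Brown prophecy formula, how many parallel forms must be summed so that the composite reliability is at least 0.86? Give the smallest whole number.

k ≥ ρ*(1−ρ₁)/(ρ₁(1−ρ*)) = 0.86·0.27 / (0.73·0.14) = 2.272.
Smallest integer k = 3.

3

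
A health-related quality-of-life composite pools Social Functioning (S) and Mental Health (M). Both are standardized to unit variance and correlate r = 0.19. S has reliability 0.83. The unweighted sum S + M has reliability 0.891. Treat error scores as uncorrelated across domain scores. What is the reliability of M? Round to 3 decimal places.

Var(S+M) = 2 + 2·0.19 = 2.380.
True-score variance = ρ_S + ρ_M + 2·0.19, so 0.891 = (0.83 + ρ_M + 0.38) / 2.380.
ρ_M = 0.891·2.380 − 0.83 − 0.38 = 0.911.

0.911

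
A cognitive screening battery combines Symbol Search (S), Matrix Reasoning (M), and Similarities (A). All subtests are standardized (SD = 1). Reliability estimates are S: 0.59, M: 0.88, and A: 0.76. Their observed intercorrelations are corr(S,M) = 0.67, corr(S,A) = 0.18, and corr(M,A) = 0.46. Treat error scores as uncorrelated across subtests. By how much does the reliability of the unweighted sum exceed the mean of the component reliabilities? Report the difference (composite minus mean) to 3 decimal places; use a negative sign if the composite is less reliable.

Var(sum) = 3 + 2.62 = 5.62; true-score variance = 2.23 + 2.62 = 4.85; composite reliability = 0.8630.
Mean component reliability = 0.7433.
Difference = 0.8630 − 0.7433 = 0.120.

0.120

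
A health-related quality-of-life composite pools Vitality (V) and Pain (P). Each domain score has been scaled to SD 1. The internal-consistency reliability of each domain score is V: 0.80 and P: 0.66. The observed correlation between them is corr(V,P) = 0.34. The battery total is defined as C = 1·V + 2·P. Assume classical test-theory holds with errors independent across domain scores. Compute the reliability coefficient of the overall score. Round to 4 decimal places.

Var(C) = 1 + 2² + 2·[2·0.34] = 5 + 1.36 = 6.36.
With uncorrelated errors the cross-covariances are all true-score covariance, so they carry over unchanged; only the diagonal terms shrink to ρᵢσᵢ².
True-score variance = [0.80 + 2²·0.66] + 1.36 = 3.44 + 1.36 = 4.8.
Reliability = 4.8 / 6.36 = 0.7547.

0.7547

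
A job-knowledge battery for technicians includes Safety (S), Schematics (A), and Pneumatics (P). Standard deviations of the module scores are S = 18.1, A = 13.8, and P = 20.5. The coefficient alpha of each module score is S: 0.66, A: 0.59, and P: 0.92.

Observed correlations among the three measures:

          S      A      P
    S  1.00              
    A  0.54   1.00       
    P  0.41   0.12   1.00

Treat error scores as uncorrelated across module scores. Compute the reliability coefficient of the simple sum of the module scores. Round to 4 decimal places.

Var(S+A+P) = 18.1² + 13.8² + 20.5² + 2·[18.1·13.8·0.54 + 18.1·20.5·0.41 + 13.8·20.5·0.12] = 938.3 + 641.919 = 1580.22.
Under uncorrelated errors the observed covariances equal the true-score covariances, so only the own-variance terms attenuate.
True-score variance = [18.1²·0.66 + 13.8²·0.59 + 20.5²·0.92] + 641.919 = 715.212 + 641.919 = 1357.13.
Reliability = 1357.13 / 1580.22 = 0.8588.

0.8588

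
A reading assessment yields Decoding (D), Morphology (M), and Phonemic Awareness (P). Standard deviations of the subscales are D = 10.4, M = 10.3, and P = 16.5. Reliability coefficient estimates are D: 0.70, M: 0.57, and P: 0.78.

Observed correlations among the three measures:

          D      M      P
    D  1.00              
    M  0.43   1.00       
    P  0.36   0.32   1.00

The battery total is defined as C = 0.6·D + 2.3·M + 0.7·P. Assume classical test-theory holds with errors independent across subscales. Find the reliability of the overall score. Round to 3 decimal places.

Var(C) = 0.6²·10.4² + 2.3²·10.3² + 0.7²·16.5² + 2·[1.38·10.4·10.3·0.43 + 0.42·10.4·16.5·0.36 + 1.61·10.3·16.5·0.32] = 733.556 + 354.138 = 1087.69.
Under uncorrelated errors the observed covariances equal the true-score covariances, so only the own-variance terms attenuate.
True-score variance = [0.6²·10.4²·0.70 + 2.3²·10.3²·0.57 + 0.7²·16.5²·0.78] + 354.138 = 451.203 + 354.138 = 805.342.
Reliability = 805.342 / 1087.69 = 0.740.

0.740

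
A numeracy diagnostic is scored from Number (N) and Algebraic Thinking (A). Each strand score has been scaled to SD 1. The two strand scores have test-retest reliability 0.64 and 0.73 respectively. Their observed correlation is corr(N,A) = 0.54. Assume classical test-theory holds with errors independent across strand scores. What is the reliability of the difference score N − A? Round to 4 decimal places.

0.3152

Var(N−A) = 1 + 1 − 2·0.54 = 2 − 1.08 = 0.92.
Under uncorrelated errors the observed covariances equal the true-score covariances, so only the own-variance terms attenuate.
True-score variance = [0.64 + 0.73] − 1.08 = 1.37 − 1.08 = 0.29.
Reliability = 0.29 / 0.92 = 0.3152.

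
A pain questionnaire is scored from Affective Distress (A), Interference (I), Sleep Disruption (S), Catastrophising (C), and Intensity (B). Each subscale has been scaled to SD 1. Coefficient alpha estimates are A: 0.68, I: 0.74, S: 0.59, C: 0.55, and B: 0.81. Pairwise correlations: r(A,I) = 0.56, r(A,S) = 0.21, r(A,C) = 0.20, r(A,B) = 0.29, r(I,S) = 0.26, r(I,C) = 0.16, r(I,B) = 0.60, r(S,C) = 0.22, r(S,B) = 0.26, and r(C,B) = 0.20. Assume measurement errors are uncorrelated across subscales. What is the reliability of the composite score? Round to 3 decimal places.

0.851

Var(A+I+S+C+B) = 5 + 2·[0.56 + 0.21 + 0.20 + 0.29 + 0.26 + 0.16 + 0.60 + 0.22 + 0.26 + 0.20] = 5 + 5.92 = 10.92.
Because errors are independent across components, Cov(Tᵢ,Tⱼ) = Cov(Xᵢ,Xⱼ); the off-diagonal part of the true-score variance is the same as above.
True-score variance = [0.68 + 0.74 + 0.59 + 0.55 + 0.81] + 5.92 = 3.37 + 5.92 = 9.29.
Reliability = 9.29 / 10.92 = 0.851.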